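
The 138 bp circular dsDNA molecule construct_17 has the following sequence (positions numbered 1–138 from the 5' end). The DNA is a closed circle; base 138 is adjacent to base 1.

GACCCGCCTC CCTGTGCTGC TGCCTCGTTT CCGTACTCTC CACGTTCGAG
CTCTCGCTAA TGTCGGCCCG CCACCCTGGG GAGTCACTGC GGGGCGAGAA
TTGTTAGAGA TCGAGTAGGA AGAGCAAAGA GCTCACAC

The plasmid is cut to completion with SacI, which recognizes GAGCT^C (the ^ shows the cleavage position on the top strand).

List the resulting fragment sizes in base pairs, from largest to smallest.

SacI sites (GAGCTC) start at positions 48, 129.
SacI cuts after base 5 of each site (before the last base), so after positions 52, 133.
Circular molecule, 2 cuts → 2 fragments:
  53–133 → 81 bp
  134–138 then 1–52 → 5 + 52 = 57 bp
Sorted largest to smallest: 81, 57 bp.

81, 57 bp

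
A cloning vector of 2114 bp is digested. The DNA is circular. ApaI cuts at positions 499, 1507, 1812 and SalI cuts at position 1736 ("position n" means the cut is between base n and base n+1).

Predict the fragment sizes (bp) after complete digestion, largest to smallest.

Combined cut positions (sorted): 499, 1507, 1736, 1812.
Circular molecule, 4 cuts → 4 fragments:
  1507 − 499 = 1008 bp
  1736 − 1507 = 229 bp
  1812 − 1736 = 76 bp
  wrap: 2114 − 1812 + 499 = 801 bp
Sorted largest to smallest: 1008, 801, 229, 76 bp.

1008, 801, 229, 76 bp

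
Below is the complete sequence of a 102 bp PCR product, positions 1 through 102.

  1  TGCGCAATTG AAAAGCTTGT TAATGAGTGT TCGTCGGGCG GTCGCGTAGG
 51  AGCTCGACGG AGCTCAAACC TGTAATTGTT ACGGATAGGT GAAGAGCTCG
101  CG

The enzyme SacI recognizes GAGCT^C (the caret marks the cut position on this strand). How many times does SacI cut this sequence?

GAGCTC occurs starting at positions 50, 60, 94.
SacI cuts at 3 sites.

3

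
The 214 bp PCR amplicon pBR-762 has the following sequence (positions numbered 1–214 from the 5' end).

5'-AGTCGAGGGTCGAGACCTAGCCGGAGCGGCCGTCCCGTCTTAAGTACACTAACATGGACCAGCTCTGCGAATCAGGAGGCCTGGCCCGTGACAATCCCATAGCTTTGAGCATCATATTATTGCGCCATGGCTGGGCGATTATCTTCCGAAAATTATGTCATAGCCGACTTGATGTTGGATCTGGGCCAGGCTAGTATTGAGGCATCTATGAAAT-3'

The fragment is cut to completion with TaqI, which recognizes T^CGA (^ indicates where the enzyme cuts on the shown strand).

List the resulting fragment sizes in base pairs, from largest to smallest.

TaqI sites (TCGA) start at positions 3, 10.
TaqI cuts after the first base of each site, so after positions 3, 10.
Linear molecule, 2 cuts → 3 fragments:
  1–3 → 3 bp
  4–10 → 7 bp
  11–214 → 204 bp
Sorted largest to smallest: 204, 7, 3 bp.

204, 7, 3 bp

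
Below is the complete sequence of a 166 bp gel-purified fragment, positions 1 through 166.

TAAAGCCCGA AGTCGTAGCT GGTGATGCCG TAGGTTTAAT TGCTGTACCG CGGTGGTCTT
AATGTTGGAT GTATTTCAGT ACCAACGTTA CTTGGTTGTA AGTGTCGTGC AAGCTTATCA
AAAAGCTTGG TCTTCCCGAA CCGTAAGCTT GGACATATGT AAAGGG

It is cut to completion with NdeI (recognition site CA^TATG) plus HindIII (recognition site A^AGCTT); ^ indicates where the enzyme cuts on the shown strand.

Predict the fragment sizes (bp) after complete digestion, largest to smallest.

111, 22, 12, 11, 10 bp

The NdeI site (CATATG) starts at position 154.
NdeI cuts after base 2 of each site, so after position 155.
HindIII sites (AAGCTT) start at positions 111, 123, 145.
HindIII cuts after the first base of each site, so after positions 111, 123, 145.
Combined cut positions: 111, 123, 145, 155.
Linear molecule, 4 cuts → 5 fragments:
  1–111 → 111 bp
  112–123 → 12 bp
  124–145 → 22 bp
  146–155 → 10 bp
  156–166 → 11 bp
Sorted largest to smallest: 111, 22, 12, 11, 10 bp.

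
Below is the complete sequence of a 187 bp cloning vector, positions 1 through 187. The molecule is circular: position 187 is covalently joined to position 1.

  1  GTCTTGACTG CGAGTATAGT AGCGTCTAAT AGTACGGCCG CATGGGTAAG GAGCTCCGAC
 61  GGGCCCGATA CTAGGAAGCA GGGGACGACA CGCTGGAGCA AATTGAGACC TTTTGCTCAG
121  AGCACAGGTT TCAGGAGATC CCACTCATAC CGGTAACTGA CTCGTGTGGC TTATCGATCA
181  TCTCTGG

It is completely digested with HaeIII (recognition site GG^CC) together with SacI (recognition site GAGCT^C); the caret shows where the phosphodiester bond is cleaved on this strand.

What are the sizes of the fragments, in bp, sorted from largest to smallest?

HaeIII sites (GGCC) start at positions 36, 62.
HaeIII cuts after base 2 of each site, so after positions 37, 63.
The SacI site (GAGCTC) starts at position 51.
SacI cuts after base 5 of each site (before the last base), so after position 55.
Combined cut positions: 37, 55, 63.
Circular molecule, 3 cuts → 3 fragments:
  38–55 → 18 bp
  56–63 → 8 bp
  64–187 then 1–37 → 124 + 37 = 161 bp
Sorted largest to smallest: 161, 18, 8 bp.

161, 18, 8 bp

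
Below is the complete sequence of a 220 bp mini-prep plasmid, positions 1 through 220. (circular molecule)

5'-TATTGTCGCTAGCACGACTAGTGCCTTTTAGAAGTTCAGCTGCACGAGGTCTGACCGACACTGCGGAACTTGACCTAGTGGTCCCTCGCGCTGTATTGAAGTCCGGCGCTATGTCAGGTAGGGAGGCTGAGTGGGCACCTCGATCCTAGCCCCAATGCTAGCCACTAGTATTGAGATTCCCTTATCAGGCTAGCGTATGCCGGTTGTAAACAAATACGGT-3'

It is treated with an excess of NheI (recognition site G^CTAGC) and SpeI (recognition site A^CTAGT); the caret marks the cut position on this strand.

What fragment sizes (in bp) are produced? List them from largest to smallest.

140, 39, 25, 9, 7 bp

NheI sites (GCTAGC) start at positions 8, 157, 189.
NheI cuts after the first base of each site, so after positions 8, 157, 189.
SpeI sites (ACTAGT) start at positions 17, 164.
SpeI cuts after the first base of each site, so after positions 17, 164.
Combined cut positions: 8, 17, 157, 164, 189.
Circular molecule, 5 cuts → 5 fragments:
  9–17 → 9 bp
  18–157 → 140 bp
  158–164 → 7 bp
  165–189 → 25 bp
  190–220 then 1–8 → 31 + 8 = 39 bp
Sorted largest to smallest: 140, 39, 25, 9, 7 bp.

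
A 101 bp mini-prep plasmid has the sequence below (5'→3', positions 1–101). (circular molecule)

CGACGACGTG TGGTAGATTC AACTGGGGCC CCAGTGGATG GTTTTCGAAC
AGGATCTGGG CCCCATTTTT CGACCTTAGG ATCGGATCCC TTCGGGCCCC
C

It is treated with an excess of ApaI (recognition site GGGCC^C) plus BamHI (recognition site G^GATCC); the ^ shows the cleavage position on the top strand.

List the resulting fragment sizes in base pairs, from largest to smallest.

33, 32, 22, 14 bp

ApaI sites (GGGCCC) start at positions 26, 58, 94.
ApaI cuts after base 5 of each site (before the last base), so after positions 30, 62, 98.
The BamHI site (GGATCC) starts at position 84.
BamHI cuts after the first base of each site, so after position 84.
Combined cut positions: 30, 62, 84, 98.
Circular molecule, 4 cuts → 4 fragments:
  31–62 → 32 bp
  63–84 → 22 bp
  85–98 → 14 bp
  99–101 then 1–30 → 3 + 30 = 33 bp
Sorted largest to smallest: 33, 32, 22, 14 bp.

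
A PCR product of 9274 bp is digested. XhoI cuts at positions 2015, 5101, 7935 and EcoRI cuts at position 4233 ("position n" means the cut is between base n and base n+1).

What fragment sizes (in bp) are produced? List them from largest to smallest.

2834, 2218, 2015, 1339, 868 bp

Combined cut positions (sorted): 2015, 4233, 5101, 7935.
Linear molecule, 4 cuts → 5 fragments:
  2015 − 0 = 2015 bp
  4233 − 2015 = 2218 bp
  5101 − 4233 = 868 bp
  7935 − 5101 = 2834 bp
  9274 − 7935 = 1339 bp
Sorted largest to smallest: 2834, 2218, 2015, 1339, 868 bp.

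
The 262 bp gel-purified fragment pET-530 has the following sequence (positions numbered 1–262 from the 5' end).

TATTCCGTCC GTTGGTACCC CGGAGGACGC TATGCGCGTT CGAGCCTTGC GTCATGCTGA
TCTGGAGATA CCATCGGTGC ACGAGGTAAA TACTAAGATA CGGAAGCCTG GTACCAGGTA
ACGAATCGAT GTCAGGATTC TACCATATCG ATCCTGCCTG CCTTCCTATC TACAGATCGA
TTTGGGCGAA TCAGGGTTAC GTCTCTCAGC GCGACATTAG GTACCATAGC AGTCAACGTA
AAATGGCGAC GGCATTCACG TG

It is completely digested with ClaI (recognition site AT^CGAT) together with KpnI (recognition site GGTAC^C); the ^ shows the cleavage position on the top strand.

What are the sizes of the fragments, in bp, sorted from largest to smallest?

96, 47, 38, 29, 22, 18, 12 bp

ClaI sites (ATCGAT) start at positions 125, 147, 176.
ClaI cuts after base 2 of each site, so after positions 126, 148, 177.
KpnI sites (GGTACC) start at positions 14, 110, 220.
KpnI cuts after base 5 of each site (before the last base), so after positions 18, 114, 224.
Combined cut positions: 18, 114, 126, 148, 177, 224.
Linear molecule, 6 cuts → 7 fragments:
  1–18 → 18 bp
  19–114 → 96 bp
  115–126 → 12 bp
  127–148 → 22 bp
  149–177 → 29 bp
  178–224 → 47 bp
  225–262 → 38 bp
Sorted largest to smallest: 96, 47, 38, 29, 22, 18, 12 bp.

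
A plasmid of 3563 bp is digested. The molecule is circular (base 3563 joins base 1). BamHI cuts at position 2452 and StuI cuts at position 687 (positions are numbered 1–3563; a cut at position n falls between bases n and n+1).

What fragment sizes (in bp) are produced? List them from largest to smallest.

Combined cut positions (sorted): 687, 2452.
Circular molecule, 2 cuts → 2 fragments:
  2452 − 687 = 1765 bp
  wrap: 3563 − 2452 + 687 = 1798 bp
Sorted largest to smallest: 1798, 1765 bp.

1798, 1765 bp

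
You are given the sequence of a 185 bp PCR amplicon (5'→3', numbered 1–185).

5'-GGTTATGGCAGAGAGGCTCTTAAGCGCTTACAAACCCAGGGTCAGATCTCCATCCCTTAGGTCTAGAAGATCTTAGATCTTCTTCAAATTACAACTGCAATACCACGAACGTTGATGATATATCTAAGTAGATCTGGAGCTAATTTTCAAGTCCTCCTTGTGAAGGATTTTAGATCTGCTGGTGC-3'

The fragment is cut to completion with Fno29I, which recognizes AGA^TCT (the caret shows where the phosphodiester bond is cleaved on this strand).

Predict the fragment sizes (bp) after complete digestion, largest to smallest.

55, 46, 42, 24, 11, 7 bp

Fno29I sites (AGATCT) start at positions 44, 68, 75, 130, 172.
Fno29I cuts after base 3 of each site, so after positions 46, 70, 77, 132, 174.
Linear molecule, 5 cuts → 6 fragments:
  1–46 → 46 bp
  47–70 → 24 bp
  71–77 → 7 bp
  78–132 → 55 bp
  133–174 → 42 bp
  175–185 → 11 bp
Sorted largest to smallest: 55, 46, 42, 24, 11, 7 bp.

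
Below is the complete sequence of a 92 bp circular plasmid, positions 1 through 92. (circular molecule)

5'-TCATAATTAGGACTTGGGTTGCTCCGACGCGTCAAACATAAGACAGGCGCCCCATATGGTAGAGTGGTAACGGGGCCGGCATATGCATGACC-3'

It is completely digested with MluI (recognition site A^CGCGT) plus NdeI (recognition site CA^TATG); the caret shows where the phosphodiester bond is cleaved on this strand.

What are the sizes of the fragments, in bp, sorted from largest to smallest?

38, 27, 27 bp

The MluI site (ACGCGT) starts at position 27.
MluI cuts after the first base of each site, so after position 27.
NdeI sites (CATATG) start at positions 53, 80.
NdeI cuts after base 2 of each site, so after positions 54, 81.
Combined cut positions: 27, 54, 81.
Circular molecule, 3 cuts → 3 fragments:
  28–54 → 27 bp
  55–81 → 27 bp
  82–92 then 1–27 → 11 + 27 = 38 bp
Sorted largest to smallest: 38, 27, 27 bp.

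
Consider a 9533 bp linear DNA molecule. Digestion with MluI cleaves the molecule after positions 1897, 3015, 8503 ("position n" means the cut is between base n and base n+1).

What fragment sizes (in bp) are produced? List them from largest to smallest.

Linear molecule, 3 cuts → 4 fragments:
  1897 − 0 = 1897 bp
  3015 − 1897 = 1118 bp
  8503 − 3015 = 5488 bp
  9533 − 8503 = 1030 bp
Sorted largest to smallest: 5488, 1897, 1118, 1030 bp.

5488, 1897, 1118, 1030 bp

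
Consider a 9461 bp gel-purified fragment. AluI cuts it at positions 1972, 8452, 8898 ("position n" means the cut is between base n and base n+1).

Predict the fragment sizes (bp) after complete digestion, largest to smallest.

Linear molecule, 3 cuts → 4 fragments:
  1972 − 0 = 1972 bp
  8452 − 1972 = 6480 bp
  8898 − 8452 = 446 bp
  9461 − 8898 = 563 bp
Sorted largest to smallest: 6480, 1972, 563, 446 bp.

6480, 1972, 563, 446 bp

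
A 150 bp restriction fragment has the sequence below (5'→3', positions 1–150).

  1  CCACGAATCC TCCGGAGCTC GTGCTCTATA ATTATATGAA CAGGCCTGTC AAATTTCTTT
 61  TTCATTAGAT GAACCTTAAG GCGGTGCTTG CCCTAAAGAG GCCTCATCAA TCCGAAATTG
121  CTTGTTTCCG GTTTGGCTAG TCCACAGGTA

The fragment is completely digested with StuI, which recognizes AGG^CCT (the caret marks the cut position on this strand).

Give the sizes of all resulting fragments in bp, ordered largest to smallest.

57, 49, 44 bp

StuI sites (AGGCCT) start at positions 42, 99.
StuI cuts after base 3 of each site, so after positions 44, 101.
Linear molecule, 2 cuts → 3 fragments:
  1–44 → 44 bp
  45–101 → 57 bp
  102–150 → 49 bp
Sorted largest to smallest: 57, 49, 44 bp.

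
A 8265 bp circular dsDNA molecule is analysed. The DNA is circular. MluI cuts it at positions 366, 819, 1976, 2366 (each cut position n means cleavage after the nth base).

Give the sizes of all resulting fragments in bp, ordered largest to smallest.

Circular molecule, 4 cuts → 4 fragments:
  819 − 366 = 453 bp
  1976 − 819 = 1157 bp
  2366 − 1976 = 390 bp
  wrap: 8265 − 2366 + 366 = 6265 bp
Sorted largest to smallest: 6265, 1157, 453, 390 bp.

6265, 1157, 453, 390 bp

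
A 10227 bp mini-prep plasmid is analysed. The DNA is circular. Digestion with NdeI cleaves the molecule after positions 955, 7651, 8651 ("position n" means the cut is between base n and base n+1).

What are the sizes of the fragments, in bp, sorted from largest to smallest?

Circular molecule, 3 cuts → 3 fragments:
  7651 − 955 = 6696 bp
  8651 − 7651 = 1000 bp
  wrap: 10227 − 8651 + 955 = 2531 bp
Sorted largest to smallest: 6696, 2531, 1000 bp.

6696, 2531, 1000 bp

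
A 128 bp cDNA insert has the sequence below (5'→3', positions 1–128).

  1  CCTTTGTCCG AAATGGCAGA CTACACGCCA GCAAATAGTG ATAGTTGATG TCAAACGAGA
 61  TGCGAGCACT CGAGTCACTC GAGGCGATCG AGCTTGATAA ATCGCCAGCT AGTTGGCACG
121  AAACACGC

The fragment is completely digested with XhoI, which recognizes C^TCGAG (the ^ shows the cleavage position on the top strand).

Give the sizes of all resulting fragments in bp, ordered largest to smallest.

XhoI sites (CTCGAG) start at positions 69, 78.
XhoI cuts after the first base of each site, so after positions 69, 78.
Linear molecule, 2 cuts → 3 fragments:
  1–69 → 69 bp
  70–78 → 9 bp
  79–128 → 50 bp
Sorted largest to smallest: 69, 50, 9 bp.

69, 50, 9 bp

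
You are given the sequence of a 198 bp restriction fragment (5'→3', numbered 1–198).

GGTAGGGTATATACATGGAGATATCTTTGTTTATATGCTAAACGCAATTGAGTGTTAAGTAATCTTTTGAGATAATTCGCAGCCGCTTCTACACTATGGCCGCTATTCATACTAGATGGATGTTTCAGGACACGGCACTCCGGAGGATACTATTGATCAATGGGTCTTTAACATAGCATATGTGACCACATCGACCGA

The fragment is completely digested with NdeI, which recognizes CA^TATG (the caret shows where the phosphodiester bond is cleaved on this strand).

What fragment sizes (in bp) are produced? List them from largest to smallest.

178, 20 bp

The NdeI site (CATATG) starts at position 177.
NdeI cuts after base 2 of each site, so after position 178.
Linear molecule, 1 cut → 2 fragments:
  1–178 → 178 bp
  179–198 → 20 bp
Sorted largest to smallest: 178, 20 bp.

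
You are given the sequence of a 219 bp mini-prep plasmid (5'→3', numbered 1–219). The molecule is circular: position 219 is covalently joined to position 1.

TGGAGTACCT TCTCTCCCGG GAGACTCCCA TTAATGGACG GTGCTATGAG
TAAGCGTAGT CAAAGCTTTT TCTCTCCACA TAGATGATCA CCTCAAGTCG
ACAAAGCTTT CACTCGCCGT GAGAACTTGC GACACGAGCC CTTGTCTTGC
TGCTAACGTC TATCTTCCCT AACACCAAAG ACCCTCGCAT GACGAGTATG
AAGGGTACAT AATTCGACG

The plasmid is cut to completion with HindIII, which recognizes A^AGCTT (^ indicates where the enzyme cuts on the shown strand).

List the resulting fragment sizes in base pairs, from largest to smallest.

178, 41 bp

HindIII sites (AAGCTT) start at positions 63, 104.
HindIII cuts after the first base of each site, so after positions 63, 104.
Circular molecule, 2 cuts → 2 fragments:
  64–104 → 41 bp
  105–219 then 1–63 → 115 + 63 = 178 bp
Sorted largest to smallest: 178, 41 bp.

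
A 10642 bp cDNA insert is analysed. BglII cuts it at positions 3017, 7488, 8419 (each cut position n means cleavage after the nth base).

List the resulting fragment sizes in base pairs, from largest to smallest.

4471, 3017, 2223, 931 bp

Linear molecule, 3 cuts → 4 fragments:
  3017 − 0 = 3017 bp
  7488 − 3017 = 4471 bp
  8419 − 7488 = 931 bp
  10642 − 8419 = 2223 bp
Sorted largest to smallest: 4471, 3017, 2223, 931 bp.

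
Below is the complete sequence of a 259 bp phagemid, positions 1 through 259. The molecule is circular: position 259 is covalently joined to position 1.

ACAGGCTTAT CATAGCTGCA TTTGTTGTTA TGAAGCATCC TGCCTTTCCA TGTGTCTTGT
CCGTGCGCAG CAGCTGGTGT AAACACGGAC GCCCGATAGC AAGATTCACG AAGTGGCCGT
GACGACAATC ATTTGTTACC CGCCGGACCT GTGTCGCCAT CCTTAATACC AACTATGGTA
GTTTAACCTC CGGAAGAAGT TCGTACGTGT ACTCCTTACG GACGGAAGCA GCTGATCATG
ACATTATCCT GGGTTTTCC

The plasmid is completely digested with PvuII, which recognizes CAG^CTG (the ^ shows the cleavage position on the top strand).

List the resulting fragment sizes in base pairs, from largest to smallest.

PvuII sites (CAGCTG) start at positions 71, 229.
PvuII cuts after base 3 of each site, so after positions 73, 231.
Circular molecule, 2 cuts → 2 fragments:
  74–231 → 158 bp
  232–259 then 1–73 → 28 + 73 = 101 bp
Sorted largest to smallest: 158, 101 bp.

158, 101 bp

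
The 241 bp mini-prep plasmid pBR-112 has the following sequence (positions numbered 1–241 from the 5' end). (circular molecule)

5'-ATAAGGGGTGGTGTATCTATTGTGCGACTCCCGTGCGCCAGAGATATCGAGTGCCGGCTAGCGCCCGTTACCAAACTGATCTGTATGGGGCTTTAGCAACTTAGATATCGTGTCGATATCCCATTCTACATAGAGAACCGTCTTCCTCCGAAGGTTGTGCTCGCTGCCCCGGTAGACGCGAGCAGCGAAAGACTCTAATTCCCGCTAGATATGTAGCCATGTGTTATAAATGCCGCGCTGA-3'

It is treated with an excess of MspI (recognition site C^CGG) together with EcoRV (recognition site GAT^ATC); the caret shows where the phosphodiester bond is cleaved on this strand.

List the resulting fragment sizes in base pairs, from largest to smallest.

117, 52, 52, 11, 9 bp

MspI sites (CCGG) start at positions 54, 169.
MspI cuts after the first base of each site, so after positions 54, 169.
EcoRV sites (GATATC) start at positions 43, 104, 115.
EcoRV cuts after base 3 of each site, so after positions 45, 106, 117.
Combined cut positions: 45, 54, 106, 117, 169.
Circular molecule, 5 cuts → 5 fragments:
  46–54 → 9 bp
  55–106 → 52 bp
  107–117 → 11 bp
  118–169 → 52 bp
  170–241 then 1–45 → 72 + 45 = 117 bp
Sorted largest to smallest: 117, 52, 52, 11, 9 bp.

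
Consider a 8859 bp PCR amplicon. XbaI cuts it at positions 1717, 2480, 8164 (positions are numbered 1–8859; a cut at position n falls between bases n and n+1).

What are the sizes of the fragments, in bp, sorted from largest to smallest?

Linear molecule, 3 cuts → 4 fragments:
  1717 − 0 = 1717 bp
  2480 − 1717 = 763 bp
  8164 − 2480 = 5684 bp
  8859 − 8164 = 695 bp
Sorted largest to smallest: 5684, 1717, 763, 695 bp.

5684, 1717, 763, 695 bp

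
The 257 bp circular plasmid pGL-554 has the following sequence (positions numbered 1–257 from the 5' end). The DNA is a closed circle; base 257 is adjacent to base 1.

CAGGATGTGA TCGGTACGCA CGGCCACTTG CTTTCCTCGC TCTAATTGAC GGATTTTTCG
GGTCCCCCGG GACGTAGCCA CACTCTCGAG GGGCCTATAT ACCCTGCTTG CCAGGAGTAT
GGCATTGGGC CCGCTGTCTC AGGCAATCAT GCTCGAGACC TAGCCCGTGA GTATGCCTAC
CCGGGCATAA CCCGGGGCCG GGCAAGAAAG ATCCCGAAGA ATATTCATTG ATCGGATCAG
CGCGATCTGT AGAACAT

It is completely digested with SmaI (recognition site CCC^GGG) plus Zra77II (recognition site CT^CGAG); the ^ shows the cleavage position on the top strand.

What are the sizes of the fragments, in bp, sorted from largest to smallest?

SmaI sites (CCCGGG) start at positions 66, 180, 191.
SmaI cuts after base 3 of each site, so after positions 68, 182, 193.
Zra77II sites (CTCGAG) start at positions 85, 152.
Zra77II cuts after base 2 of each site, so after positions 86, 153.
Combined cut positions: 68, 86, 153, 182, 193.
Circular molecule, 5 cuts → 5 fragments:
  69–86 → 18 bp
  87–153 → 67 bp
  154–182 → 29 bp
  183–193 → 11 bp
  194–257 then 1–68 → 64 + 68 = 132 bp
Sorted largest to smallest: 132, 67, 29, 18, 11 bp.

132, 67, 29, 18, 11 bp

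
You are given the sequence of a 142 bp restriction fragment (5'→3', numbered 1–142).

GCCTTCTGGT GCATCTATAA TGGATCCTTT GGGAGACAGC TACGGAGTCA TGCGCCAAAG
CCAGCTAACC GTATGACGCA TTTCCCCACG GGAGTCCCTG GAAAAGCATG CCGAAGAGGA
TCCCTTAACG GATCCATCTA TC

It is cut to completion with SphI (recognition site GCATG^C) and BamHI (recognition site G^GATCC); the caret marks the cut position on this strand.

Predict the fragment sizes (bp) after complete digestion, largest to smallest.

The SphI site (GCATGC) starts at position 106.
SphI cuts after base 5 of each site (before the last base), so after position 110.
BamHI sites (GGATCC) start at positions 22, 118, 130.
BamHI cuts after the first base of each site, so after positions 22, 118, 130.
Combined cut positions: 22, 110, 118, 130.
Linear molecule, 4 cuts → 5 fragments:
  1–22 → 22 bp
  23–110 → 88 bp
  111–118 → 8 bp
  119–130 → 12 bp
  131–142 → 12 bp
Sorted largest to smallest: 88, 22, 12, 12, 8 bp.

88, 22, 12, 12, 8 bp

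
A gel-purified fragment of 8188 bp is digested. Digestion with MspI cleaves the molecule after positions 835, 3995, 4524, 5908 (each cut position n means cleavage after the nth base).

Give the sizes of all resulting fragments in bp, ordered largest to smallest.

3160, 2280, 1384, 835, 529 bp

Linear molecule, 4 cuts → 5 fragments:
  835 − 0 = 835 bp
  3995 − 835 = 3160 bp
  4524 − 3995 = 529 bp
  5908 − 4524 = 1384 bp
  8188 − 5908 = 2280 bp
Sorted largest to smallest: 3160, 2280, 1384, 835, 529 bp.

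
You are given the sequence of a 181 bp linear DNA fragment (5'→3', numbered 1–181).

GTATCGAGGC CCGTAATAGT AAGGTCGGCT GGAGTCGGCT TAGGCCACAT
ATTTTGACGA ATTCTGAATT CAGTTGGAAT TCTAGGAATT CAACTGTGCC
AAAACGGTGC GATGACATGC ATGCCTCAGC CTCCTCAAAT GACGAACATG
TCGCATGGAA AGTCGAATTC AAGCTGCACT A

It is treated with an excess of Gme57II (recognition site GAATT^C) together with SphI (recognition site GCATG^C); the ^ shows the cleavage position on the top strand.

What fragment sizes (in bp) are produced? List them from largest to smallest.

Gme57II sites (GAATTC) start at positions 59, 66, 77, 86, 165.
Gme57II cuts after base 5 of each site (before the last base), so after positions 63, 70, 81, 90, 169.
The SphI site (GCATGC) starts at position 119.
SphI cuts after base 5 of each site (before the last base), so after position 123.
Combined cut positions: 63, 70, 81, 90, 123, 169.
Linear molecule, 6 cuts → 7 fragments:
  1–63 → 63 bp
  64–70 → 7 bp
  71–81 → 11 bp
  82–90 → 9 bp
  91–123 → 33 bp
  124–169 → 46 bp
  170–181 → 12 bp
Sorted largest to smallest: 63, 46, 33, 12, 11, 9, 7 bp.

63, 46, 33, 12, 11, 9, 7 bp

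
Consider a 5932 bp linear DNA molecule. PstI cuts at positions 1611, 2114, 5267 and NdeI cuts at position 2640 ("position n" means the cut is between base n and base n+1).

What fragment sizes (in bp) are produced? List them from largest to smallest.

Combined cut positions (sorted): 1611, 2114, 2640, 5267.
Linear molecule, 4 cuts → 5 fragments:
  1611 − 0 = 1611 bp
  2114 − 1611 = 503 bp
  2640 − 2114 = 526 bp
  5267 − 2640 = 2627 bp
  5932 − 5267 = 665 bp
Sorted largest to smallest: 2627, 1611, 665, 526, 503 bp.

2627, 1611, 665, 526, 503 bp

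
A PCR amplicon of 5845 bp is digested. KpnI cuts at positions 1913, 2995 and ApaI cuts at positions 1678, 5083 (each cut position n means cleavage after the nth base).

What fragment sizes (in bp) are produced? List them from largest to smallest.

2088, 1678, 1082, 762, 235 bp

Combined cut positions (sorted): 1678, 1913, 2995, 5083.
Linear molecule, 4 cuts → 5 fragments:
  1678 − 0 = 1678 bp
  1913 − 1678 = 235 bp
  2995 − 1913 = 1082 bp
  5083 − 2995 = 2088 bp
  5845 − 5083 = 762 bp
Sorted largest to smallest: 2088, 1678, 1082, 762, 235 bp.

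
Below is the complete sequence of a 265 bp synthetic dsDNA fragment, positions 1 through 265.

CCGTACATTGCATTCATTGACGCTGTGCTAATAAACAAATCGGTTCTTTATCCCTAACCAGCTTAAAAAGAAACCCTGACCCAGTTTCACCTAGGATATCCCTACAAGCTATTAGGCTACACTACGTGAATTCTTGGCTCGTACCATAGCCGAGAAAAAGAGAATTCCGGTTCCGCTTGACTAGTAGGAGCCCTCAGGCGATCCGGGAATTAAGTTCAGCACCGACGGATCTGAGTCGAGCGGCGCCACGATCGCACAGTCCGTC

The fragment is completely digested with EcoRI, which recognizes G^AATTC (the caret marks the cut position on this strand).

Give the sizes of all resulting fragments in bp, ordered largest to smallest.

128, 103, 34 bp

EcoRI sites (GAATTC) start at positions 128, 162.
EcoRI cuts after the first base of each site, so after positions 128, 162.
Linear molecule, 2 cuts → 3 fragments:
  1–128 → 128 bp
  129–162 → 34 bp
  163–265 → 103 bp
Sorted largest to smallest: 128, 103, 34 bp.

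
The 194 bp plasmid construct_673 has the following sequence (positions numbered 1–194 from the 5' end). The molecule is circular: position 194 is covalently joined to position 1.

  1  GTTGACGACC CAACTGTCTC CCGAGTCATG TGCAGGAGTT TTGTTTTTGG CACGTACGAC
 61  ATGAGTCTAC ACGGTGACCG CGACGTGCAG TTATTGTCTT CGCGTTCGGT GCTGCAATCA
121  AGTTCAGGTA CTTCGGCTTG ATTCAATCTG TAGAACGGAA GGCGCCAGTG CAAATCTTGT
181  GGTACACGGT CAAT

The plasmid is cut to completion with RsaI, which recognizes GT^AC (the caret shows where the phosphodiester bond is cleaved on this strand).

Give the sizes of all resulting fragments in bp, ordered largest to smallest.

RsaI sites (GTAC) start at positions 54, 128, 182.
RsaI cuts after base 2 of each site, so after positions 55, 129, 183.
Circular molecule, 3 cuts → 3 fragments:
  56–129 → 74 bp
  130–183 → 54 bp
  184–194 then 1–55 → 11 + 55 = 66 bp
Sorted largest to smallest: 74, 66, 54 bp.

74, 66, 54 bp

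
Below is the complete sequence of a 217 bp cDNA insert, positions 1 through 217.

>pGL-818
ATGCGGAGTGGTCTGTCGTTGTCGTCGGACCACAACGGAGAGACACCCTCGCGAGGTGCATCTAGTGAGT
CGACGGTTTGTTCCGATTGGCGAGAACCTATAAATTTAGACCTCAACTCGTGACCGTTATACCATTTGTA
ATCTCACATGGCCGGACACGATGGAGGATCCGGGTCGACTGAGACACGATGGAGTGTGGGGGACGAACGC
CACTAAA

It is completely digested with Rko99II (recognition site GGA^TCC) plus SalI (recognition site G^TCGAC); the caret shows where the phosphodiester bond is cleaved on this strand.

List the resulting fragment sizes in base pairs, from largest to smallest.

The Rko99II site (GGATCC) starts at position 166.
Rko99II cuts after base 3 of each site, so after position 168.
SalI sites (GTCGAC) start at positions 69, 174.
SalI cuts after the first base of each site, so after positions 69, 174.
Combined cut positions: 69, 168, 174.
Linear molecule, 3 cuts → 4 fragments:
  1–69 → 69 bp
  70–168 → 99 bp
  169–174 → 6 bp
  175–217 → 43 bp
Sorted largest to smallest: 99, 69, 43, 6 bp.

99, 69, 43, 6 bp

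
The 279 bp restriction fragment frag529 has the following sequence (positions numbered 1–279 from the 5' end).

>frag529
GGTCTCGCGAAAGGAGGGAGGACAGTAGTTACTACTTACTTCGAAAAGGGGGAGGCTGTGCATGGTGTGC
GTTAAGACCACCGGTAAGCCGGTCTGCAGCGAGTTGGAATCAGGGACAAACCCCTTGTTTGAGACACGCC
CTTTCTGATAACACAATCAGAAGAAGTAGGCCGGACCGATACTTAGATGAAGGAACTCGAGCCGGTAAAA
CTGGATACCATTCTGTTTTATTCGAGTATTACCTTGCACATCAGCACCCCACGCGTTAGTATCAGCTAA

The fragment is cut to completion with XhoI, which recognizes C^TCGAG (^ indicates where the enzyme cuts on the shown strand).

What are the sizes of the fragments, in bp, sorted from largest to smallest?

196, 83 bp

The XhoI site (CTCGAG) starts at position 196.
XhoI cuts after the first base of each site, so after position 196.
Linear molecule, 1 cut → 2 fragments:
  1–196 → 196 bp
  197–279 → 83 bp
Sorted largest to smallest: 196, 83 bp.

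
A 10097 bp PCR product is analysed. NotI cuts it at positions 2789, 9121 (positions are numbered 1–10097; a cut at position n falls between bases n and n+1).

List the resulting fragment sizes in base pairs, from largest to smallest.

Linear molecule, 2 cuts → 3 fragments:
  2789 − 0 = 2789 bp
  9121 − 2789 = 6332 bp
  10097 − 9121 = 976 bp
Sorted largest to smallest: 6332, 2789, 976 bp.

6332, 2789, 976 bp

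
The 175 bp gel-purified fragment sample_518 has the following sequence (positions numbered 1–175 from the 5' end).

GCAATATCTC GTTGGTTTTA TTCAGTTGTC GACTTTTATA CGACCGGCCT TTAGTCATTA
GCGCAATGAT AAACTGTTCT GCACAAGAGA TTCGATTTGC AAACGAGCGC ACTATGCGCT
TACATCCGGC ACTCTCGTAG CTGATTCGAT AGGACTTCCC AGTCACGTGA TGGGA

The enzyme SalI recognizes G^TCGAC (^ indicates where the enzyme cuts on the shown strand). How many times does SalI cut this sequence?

GTCGAC occurs starting at position 28.
SalI cuts at 1 site.

1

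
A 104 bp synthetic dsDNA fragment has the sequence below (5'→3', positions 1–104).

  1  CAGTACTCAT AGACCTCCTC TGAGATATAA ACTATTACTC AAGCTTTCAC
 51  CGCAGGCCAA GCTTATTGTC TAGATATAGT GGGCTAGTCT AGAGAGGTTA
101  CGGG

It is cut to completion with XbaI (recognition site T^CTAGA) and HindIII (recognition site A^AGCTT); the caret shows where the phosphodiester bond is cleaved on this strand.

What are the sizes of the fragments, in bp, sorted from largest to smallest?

41, 19, 18, 16, 10 bp

XbaI sites (TCTAGA) start at positions 69, 88.
XbaI cuts after the first base of each site, so after positions 69, 88.
HindIII sites (AAGCTT) start at positions 41, 59.
HindIII cuts after the first base of each site, so after positions 41, 59.
Combined cut positions: 41, 59, 69, 88.
Linear molecule, 4 cuts → 5 fragments:
  1–41 → 41 bp
  42–59 → 18 bp
  60–69 → 10 bp
  70–88 → 19 bp
  89–104 → 16 bp
Sorted largest to smallest: 41, 19, 18, 16, 10 bp.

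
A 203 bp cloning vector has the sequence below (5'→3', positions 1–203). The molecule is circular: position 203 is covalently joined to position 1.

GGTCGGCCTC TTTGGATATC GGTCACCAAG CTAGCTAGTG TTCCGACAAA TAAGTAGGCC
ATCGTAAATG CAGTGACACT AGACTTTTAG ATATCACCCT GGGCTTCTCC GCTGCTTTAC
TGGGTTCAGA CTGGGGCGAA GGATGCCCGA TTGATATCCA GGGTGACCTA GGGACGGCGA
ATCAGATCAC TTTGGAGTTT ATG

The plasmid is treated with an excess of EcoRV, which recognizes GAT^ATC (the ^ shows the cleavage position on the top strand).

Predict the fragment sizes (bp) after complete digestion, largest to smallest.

75, 65, 63 bp

EcoRV sites (GATATC) start at positions 15, 90, 153.
EcoRV cuts after base 3 of each site, so after positions 17, 92, 155.
Circular molecule, 3 cuts → 3 fragments:
  18–92 → 75 bp
  93–155 → 63 bp
  156–203 then 1–17 → 48 + 17 = 65 bp
Sorted largest to smallest: 75, 65, 63 bp.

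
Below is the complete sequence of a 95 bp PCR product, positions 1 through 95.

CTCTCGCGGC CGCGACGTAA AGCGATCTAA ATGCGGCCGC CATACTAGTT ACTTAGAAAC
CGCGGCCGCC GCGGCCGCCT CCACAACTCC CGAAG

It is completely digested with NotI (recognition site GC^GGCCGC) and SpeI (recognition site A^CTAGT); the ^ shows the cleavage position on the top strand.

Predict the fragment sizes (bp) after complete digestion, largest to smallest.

27, 23, 19, 10, 9, 7 bp

NotI sites (GCGGCCGC) start at positions 6, 33, 62, 71.
NotI cuts after base 2 of each site, so after positions 7, 34, 63, 72.
The SpeI site (ACTAGT) starts at position 44.
SpeI cuts after the first base of each site, so after position 44.
Combined cut positions: 7, 34, 44, 63, 72.
Linear molecule, 5 cuts → 6 fragments:
  1–7 → 7 bp
  8–34 → 27 bp
  35–44 → 10 bp
  45–63 → 19 bp
  64–72 → 9 bp
  73–95 → 23 bp
Sorted largest to smallest: 27, 23, 19, 10, 9, 7 bp.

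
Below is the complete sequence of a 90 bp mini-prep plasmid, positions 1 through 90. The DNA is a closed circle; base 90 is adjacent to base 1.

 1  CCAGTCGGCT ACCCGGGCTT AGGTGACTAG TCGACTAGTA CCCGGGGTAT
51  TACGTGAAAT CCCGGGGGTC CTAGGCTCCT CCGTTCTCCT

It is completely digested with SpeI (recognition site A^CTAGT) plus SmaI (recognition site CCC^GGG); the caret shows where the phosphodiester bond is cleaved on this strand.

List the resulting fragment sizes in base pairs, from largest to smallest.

41, 20, 12, 9, 8 bp

SpeI sites (ACTAGT) start at positions 26, 34.
SpeI cuts after the first base of each site, so after positions 26, 34.
SmaI sites (CCCGGG) start at positions 12, 41, 61.
SmaI cuts after base 3 of each site, so after positions 14, 43, 63.
Combined cut positions: 14, 26, 34, 43, 63.
Circular molecule, 5 cuts → 5 fragments:
  15–26 → 12 bp
  27–34 → 8 bp
  35–43 → 9 bp
  44–63 → 20 bp
  64–90 then 1–14 → 27 + 14 = 41 bp
Sorted largest to smallest: 41, 20, 12, 9, 8 bp.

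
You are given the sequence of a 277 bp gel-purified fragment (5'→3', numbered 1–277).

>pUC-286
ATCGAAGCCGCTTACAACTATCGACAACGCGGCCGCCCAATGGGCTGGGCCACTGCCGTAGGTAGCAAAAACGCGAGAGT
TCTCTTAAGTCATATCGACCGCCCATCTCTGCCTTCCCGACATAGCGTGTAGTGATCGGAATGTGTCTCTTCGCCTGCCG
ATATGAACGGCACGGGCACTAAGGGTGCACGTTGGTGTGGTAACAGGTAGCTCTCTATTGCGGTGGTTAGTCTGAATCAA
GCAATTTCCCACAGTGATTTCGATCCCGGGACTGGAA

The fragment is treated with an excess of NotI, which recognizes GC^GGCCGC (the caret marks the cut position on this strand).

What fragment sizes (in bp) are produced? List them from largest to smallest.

The NotI site (GCGGCCGC) starts at position 29.
NotI cuts after base 2 of each site, so after position 30.
Linear molecule, 1 cut → 2 fragments:
  1–30 → 30 bp
  31–277 → 247 bp
Sorted largest to smallest: 247, 30 bp.

247, 30 bp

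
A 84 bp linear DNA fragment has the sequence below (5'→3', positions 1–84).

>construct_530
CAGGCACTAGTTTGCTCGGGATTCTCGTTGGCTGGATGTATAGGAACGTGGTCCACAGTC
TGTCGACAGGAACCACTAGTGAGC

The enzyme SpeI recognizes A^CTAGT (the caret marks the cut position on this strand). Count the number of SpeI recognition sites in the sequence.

ACTAGT occurs starting at positions 6, 75.
SpeI cuts at 2 sites.

2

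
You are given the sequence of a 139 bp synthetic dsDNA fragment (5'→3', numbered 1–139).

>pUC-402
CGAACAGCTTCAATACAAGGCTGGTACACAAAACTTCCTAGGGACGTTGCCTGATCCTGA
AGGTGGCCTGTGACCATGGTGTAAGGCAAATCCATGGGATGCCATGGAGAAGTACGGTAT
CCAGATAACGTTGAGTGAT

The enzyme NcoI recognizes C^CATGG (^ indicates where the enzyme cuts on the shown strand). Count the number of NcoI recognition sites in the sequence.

3

CCATGG occurs starting at positions 74, 92, 102.
NcoI cuts at 3 sites.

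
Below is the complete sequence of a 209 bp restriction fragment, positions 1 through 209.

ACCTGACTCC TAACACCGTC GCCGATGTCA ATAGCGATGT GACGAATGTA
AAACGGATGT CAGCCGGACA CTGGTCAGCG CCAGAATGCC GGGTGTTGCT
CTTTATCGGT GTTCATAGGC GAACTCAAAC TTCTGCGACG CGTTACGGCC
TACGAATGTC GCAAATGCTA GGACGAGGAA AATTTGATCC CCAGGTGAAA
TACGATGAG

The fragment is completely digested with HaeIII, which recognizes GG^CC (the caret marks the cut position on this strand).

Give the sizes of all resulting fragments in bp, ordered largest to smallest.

The HaeIII site (GGCC) starts at position 147.
HaeIII cuts after base 2 of each site, so after position 148.
Linear molecule, 1 cut → 2 fragments:
  1–148 → 148 bp
  149–209 → 61 bp
Sorted largest to smallest: 148, 61 bp.

148, 61 bp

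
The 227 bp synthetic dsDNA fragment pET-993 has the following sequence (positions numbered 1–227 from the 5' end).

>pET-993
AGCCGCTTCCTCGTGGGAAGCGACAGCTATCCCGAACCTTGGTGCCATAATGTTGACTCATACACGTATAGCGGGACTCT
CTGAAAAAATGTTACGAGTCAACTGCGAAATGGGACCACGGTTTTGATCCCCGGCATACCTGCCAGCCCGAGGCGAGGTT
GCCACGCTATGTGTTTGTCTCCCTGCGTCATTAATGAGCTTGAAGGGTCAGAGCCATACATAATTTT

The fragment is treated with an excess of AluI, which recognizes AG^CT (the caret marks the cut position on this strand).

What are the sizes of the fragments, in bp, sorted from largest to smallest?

AluI sites (AGCT) start at positions 25, 197.
AluI cuts after base 2 of each site, so after positions 26, 198.
Linear molecule, 2 cuts → 3 fragments:
  1–26 → 26 bp
  27–198 → 172 bp
  199–227 → 29 bp
Sorted largest to smallest: 172, 29, 26 bp.

172, 29, 26 bp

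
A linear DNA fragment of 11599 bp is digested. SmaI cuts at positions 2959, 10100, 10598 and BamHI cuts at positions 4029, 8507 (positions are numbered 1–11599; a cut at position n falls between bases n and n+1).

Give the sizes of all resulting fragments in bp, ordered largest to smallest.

Combined cut positions (sorted): 2959, 4029, 8507, 10100, 10598.
Linear molecule, 5 cuts → 6 fragments:
  2959 − 0 = 2959 bp
  4029 − 2959 = 1070 bp
  8507 − 4029 = 4478 bp
  10100 − 8507 = 1593 bp
  10598 − 10100 = 498 bp
  11599 − 10598 = 1001 bp
Sorted largest to smallest: 4478, 2959, 1593, 1070, 1001, 498 bp.

4478, 2959, 1593, 1070, 1001, 498 bp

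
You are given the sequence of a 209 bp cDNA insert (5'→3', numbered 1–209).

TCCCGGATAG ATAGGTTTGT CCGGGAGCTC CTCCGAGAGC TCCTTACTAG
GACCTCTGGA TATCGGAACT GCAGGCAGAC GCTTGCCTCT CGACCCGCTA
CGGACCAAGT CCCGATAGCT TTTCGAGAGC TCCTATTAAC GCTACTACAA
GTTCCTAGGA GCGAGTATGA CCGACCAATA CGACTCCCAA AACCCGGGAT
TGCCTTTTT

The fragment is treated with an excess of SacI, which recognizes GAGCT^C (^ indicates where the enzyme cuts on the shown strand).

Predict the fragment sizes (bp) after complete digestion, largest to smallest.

90, 78, 29, 12 bp

SacI sites (GAGCTC) start at positions 25, 37, 127.
SacI cuts after base 5 of each site (before the last base), so after positions 29, 41, 131.
Linear molecule, 3 cuts → 4 fragments:
  1–29 → 29 bp
  30–41 → 12 bp
  42–131 → 90 bp
  132–209 → 78 bp
Sorted largest to smallest: 90, 78, 29, 12 bp.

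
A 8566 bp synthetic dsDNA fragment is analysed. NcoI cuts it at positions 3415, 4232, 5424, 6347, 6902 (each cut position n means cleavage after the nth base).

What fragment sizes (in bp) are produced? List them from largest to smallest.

3415, 1664, 1192, 923, 817, 555 bp

Linear molecule, 5 cuts → 6 fragments:
  3415 − 0 = 3415 bp
  4232 − 3415 = 817 bp
  5424 − 4232 = 1192 bp
  6347 − 5424 = 923 bp
  6902 − 6347 = 555 bp
  8566 − 6902 = 1664 bp
Sorted largest to smallest: 3415, 1664, 1192, 923, 817, 555 bp.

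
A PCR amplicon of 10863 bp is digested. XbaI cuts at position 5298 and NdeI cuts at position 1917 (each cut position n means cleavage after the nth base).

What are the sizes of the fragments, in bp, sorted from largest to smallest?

5565, 3381, 1917 bp

Combined cut positions (sorted): 1917, 5298.
Linear molecule, 2 cuts → 3 fragments:
  1917 − 0 = 1917 bp
  5298 − 1917 = 3381 bp
  10863 − 5298 = 5565 bp
Sorted largest to smallest: 5565, 3381, 1917 bp.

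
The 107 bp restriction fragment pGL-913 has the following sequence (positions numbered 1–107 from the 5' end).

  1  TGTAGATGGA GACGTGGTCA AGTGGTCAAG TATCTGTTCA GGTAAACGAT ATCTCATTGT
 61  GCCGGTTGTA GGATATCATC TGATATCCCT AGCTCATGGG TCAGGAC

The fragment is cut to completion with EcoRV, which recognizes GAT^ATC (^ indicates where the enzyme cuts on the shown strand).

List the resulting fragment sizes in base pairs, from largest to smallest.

EcoRV sites (GATATC) start at positions 48, 72, 82.
EcoRV cuts after base 3 of each site, so after positions 50, 74, 84.
Linear molecule, 3 cuts → 4 fragments:
  1–50 → 50 bp
  51–74 → 24 bp
  75–84 → 10 bp
  85–107 → 23 bp
Sorted largest to smallest: 50, 24, 23, 10 bp.

50, 24, 23, 10 bp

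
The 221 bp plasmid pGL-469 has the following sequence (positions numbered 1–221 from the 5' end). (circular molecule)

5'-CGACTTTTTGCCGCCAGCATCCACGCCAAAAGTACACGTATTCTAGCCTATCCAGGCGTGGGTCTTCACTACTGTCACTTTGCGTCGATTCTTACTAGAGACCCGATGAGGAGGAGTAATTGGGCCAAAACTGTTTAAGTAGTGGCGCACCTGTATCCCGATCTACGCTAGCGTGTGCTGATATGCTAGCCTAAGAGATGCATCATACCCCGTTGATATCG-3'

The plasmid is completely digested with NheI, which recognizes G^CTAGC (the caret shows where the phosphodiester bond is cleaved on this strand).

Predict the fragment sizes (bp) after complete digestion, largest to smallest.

203, 18 bp

NheI sites (GCTAGC) start at positions 167, 185.
NheI cuts after the first base of each site, so after positions 167, 185.
Circular molecule, 2 cuts → 2 fragments:
  168–185 → 18 bp
  186–221 then 1–167 → 36 + 167 = 203 bp
Sorted largest to smallest: 203, 18 bp.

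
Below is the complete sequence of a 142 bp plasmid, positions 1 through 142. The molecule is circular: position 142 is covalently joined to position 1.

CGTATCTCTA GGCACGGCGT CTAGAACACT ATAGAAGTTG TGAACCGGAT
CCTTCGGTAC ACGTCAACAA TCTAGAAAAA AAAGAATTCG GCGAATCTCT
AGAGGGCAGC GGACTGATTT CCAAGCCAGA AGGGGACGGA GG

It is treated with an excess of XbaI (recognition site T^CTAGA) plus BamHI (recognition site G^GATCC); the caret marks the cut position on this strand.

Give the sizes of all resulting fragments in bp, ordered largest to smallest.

XbaI sites (TCTAGA) start at positions 20, 71, 98.
XbaI cuts after the first base of each site, so after positions 20, 71, 98.
The BamHI site (GGATCC) starts at position 47.
BamHI cuts after the first base of each site, so after position 47.
Combined cut positions: 20, 47, 71, 98.
Circular molecule, 4 cuts → 4 fragments:
  21–47 → 27 bp
  48–71 → 24 bp
  72–98 → 27 bp
  99–142 then 1–20 → 44 + 20 = 64 bp
Sorted largest to smallest: 64, 27, 27, 24 bp.

64, 27, 27, 24 bp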